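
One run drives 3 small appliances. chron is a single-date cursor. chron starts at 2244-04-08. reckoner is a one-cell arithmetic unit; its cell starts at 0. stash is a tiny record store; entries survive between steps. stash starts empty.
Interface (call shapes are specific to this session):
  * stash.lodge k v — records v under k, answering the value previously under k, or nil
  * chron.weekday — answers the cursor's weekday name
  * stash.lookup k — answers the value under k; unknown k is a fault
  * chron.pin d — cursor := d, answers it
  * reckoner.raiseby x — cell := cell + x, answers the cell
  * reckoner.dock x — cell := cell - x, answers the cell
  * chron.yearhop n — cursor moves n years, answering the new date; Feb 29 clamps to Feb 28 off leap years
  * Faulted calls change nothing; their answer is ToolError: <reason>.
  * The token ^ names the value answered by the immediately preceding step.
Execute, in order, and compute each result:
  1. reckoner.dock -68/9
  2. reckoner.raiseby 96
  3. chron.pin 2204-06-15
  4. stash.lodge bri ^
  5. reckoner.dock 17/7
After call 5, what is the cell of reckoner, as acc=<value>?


~$ reckoner.dock x=-68/9
  68/9
~$ reckoner.raiseby x=96
  932/9
~$ chron.pin d=2204-06-15
  2204-06-15
~$ stash.lodge k=bri v=^
  nil
~$ reckoner.dock x=17/7
  6371/63

Answer: acc=6371/63


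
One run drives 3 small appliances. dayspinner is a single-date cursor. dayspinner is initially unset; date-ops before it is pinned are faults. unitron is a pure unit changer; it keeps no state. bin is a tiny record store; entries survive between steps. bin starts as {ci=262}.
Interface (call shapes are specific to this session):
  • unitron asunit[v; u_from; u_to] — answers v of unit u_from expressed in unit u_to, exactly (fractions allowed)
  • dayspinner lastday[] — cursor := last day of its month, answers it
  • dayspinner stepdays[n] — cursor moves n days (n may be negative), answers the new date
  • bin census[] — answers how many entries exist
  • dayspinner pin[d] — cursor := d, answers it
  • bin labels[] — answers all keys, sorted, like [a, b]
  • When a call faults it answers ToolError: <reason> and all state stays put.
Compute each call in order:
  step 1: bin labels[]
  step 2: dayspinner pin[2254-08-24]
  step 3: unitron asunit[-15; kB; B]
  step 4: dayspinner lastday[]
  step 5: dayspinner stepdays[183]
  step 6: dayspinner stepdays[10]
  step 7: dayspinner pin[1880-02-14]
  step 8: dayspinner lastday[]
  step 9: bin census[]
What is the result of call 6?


Then bin labels, which returns [ci].
Using dayspinner pin(d='2254-08-24'), giving 2254-08-24.
Now I run unitron asunit(v='-15', u_from='kB', u_to='B'): -15000.
Invoking dayspinner lastday, giving 2254-08-31.
Next I call dayspinner stepdays(n='183'), which returns 2255-03-02.
I call dayspinner stepdays(n='10'), — result: 2255-03-12.
I run dayspinner pin(d='1880-02-14'), → 1880-02-14.
Invoking dayspinner lastday, and get 1880-02-29.
I call bin census, yielding 1.

Answer: 2255-03-12


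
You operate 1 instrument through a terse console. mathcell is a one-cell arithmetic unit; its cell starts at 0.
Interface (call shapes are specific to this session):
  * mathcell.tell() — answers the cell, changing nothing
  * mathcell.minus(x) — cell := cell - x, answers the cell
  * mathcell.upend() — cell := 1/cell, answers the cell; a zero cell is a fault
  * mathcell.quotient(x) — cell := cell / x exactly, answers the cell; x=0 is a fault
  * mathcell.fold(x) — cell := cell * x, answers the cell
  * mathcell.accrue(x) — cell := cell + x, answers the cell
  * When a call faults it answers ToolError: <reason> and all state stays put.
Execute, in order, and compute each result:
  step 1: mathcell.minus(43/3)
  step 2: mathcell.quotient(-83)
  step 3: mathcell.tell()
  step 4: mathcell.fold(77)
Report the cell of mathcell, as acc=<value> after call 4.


Act: mathcell.minus[x=43/3]
Obs: -43/3
Act: mathcell.quotient[x=-83]
Obs: 43/249
Act: mathcell.tell[]
Obs: 43/249
Act: mathcell.fold[x=77]
Obs: 3311/249

Answer: acc=3311/249


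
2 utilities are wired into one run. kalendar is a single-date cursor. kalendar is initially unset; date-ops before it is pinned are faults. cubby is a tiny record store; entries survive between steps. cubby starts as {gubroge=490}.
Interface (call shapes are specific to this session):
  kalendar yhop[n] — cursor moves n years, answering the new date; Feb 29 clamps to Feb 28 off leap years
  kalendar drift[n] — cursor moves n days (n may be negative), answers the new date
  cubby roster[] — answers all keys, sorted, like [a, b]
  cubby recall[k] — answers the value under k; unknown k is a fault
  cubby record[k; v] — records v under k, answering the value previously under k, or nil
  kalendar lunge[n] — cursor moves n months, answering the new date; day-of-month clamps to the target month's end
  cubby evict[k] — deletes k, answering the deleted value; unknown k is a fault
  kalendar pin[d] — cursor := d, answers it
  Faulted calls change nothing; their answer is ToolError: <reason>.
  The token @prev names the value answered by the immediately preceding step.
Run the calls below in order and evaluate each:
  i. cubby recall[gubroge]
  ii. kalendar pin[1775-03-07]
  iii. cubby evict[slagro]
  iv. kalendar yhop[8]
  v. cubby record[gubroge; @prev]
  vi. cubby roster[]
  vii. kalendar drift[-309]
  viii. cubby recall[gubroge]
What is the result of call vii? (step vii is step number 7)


Answer: 1782-05-02

Derivation:
→ cubby recall(k='gubroge')
← 490
→ kalendar pin(d='1775-03-07')
← 1775-03-07
→ cubby evict(k='slagro')
← ToolError: no such key slagro
→ kalendar yhop(n='8')
← 1783-03-07
→ cubby record(k='gubroge', v='@prev')
← 490
→ cubby roster()
← [gubroge]
→ kalendar drift(n='-309')
← 1782-05-02
→ cubby recall(k='gubroge')
← 1783-03-07


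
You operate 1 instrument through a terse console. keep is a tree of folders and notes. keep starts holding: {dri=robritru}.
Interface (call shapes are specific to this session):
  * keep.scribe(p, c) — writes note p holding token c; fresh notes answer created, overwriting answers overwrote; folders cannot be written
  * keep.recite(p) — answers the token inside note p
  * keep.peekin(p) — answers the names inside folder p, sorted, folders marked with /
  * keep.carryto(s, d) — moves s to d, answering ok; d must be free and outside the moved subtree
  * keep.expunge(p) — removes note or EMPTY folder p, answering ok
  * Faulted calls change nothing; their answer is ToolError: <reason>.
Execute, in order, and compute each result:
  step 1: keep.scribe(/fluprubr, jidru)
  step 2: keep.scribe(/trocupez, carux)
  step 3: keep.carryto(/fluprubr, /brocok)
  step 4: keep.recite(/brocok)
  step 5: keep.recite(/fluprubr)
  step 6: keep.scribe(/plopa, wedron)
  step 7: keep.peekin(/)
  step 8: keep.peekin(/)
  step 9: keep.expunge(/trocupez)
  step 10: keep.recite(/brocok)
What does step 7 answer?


·→ keep.scribe(p='/fluprubr', c='jidru')
·← created
·→ keep.scribe(p='/trocupez', c='carux')
·← created
·→ keep.carryto(s='/fluprubr', d='/brocok')
·← ok
·→ keep.recite(p='/brocok')
·← jidru
·→ keep.recite(p='/fluprubr')
·← ToolError: not found
·→ keep.scribe(p='/plopa', c='wedron')
·← created
·→ keep.peekin(p='/')
·← [brocok, dri, plopa, trocupez]
·→ keep.peekin(p='/')
·← [brocok, dri, plopa, trocupez]
·→ keep.expunge(p='/trocupez')
·← ok
·→ keep.recite(p='/brocok')
·← jidru

Answer: [brocok, dri, plopa, trocupez]


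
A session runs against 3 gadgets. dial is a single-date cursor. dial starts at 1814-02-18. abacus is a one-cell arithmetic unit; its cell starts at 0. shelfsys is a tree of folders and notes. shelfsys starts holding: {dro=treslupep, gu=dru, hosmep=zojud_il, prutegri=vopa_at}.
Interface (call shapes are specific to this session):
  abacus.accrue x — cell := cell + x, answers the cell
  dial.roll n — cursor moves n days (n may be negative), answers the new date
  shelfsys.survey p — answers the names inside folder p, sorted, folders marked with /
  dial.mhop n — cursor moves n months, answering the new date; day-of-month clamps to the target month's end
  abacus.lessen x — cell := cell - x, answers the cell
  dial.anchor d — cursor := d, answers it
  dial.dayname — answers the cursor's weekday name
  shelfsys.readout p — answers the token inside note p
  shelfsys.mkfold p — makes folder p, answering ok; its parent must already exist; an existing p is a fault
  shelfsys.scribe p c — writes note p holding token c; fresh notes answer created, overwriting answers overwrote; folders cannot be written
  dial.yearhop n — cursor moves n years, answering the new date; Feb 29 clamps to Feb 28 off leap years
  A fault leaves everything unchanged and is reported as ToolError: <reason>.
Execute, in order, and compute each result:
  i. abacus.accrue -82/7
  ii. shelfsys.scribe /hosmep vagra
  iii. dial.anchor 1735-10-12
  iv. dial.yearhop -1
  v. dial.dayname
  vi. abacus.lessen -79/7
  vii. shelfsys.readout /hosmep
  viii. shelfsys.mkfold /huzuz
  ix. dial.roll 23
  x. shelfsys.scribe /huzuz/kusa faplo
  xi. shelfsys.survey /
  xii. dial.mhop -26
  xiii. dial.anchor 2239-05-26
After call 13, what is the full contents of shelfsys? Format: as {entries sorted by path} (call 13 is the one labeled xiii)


Answer: {dro=treslupep, gu=dru, hosmep=vagra, huzuz/, huzuz/kusa=faplo, prutegri=vopa_at}

Derivation:
Next I call abacus.accrue using x='-82/7', → -82/7.
Invoking shelfsys.scribe using p='/hosmep', c='vagra', yielding overwrote.
Then dial.anchor using d='1735-10-12', → 1735-10-12.
I try dial.yearhop using n='-1': 1734-10-12.
Calling dial.dayname(), and observe Tuesday.
Invoking abacus.lessen using x='-79/7', yielding -3/7.
I invoke shelfsys.readout using p='/hosmep', yielding vagra.
Then shelfsys.mkfold using p='/huzuz', and see ok.
Using dial.roll using n='23', → 1734-11-04.
Next I call shelfsys.scribe using p='/huzuz/kusa', c='faplo', giving created.
I call shelfsys.survey using p='/', and get [dro, gu, hosmep, huzuz/, prutegri].
Using dial.mhop using n='-26', → 1732-09-04.
Now I run dial.anchor using d='2239-05-26': 2239-05-26.


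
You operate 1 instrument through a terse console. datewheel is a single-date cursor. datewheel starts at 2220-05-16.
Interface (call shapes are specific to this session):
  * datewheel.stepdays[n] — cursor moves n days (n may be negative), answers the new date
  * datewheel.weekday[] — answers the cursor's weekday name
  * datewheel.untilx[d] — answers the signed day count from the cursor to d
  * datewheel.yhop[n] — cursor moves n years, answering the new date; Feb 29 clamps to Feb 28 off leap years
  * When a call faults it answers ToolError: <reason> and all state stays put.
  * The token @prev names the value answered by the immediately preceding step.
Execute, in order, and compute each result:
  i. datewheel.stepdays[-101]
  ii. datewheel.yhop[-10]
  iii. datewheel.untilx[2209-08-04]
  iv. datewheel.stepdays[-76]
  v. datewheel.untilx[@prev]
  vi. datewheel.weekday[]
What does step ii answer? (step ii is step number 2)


Step: datewheel.stepdays[n: -101]
Result: 2220-02-05
Step: datewheel.yhop[n: -10]
Result: 2210-02-05
Step: datewheel.untilx[d: 2209-08-04]
Result: -185
Step: datewheel.stepdays[n: -76]
Result: 2209-11-21
Step: datewheel.untilx[d: @prev]
Result: 0
Step: datewheel.weekday[]
Result: Tuesday

Answer: 2210-02-05


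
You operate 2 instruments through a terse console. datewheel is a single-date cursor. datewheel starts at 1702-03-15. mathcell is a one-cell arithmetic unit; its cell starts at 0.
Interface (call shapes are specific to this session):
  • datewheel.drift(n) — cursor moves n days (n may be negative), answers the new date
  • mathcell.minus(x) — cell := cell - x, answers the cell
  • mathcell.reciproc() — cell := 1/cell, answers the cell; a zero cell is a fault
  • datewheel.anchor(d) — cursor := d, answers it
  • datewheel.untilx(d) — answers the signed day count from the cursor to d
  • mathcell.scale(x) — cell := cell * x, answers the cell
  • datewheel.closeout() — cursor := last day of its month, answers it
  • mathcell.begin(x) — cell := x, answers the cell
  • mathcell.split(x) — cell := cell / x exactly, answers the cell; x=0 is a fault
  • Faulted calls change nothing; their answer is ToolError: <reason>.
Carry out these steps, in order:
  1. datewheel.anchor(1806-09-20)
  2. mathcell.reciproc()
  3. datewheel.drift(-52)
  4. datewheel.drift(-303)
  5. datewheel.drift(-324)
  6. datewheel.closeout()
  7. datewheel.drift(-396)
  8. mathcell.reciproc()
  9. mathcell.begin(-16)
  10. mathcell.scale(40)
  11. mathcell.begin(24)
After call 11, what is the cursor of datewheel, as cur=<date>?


Answer: cur=1803-10-31

Derivation:
[in] anchor 1806-09-20
  1806-09-20
[in] reciproc
  ToolError: reciprocal of zero
[in] drift -52
  1806-07-30
[in] drift -303
  1805-09-30
[in] drift -324
  1804-11-10
[in] closeout
  1804-11-30
[in] drift -396
  1803-10-31
[in] reciproc
  ToolError: reciprocal of zero
[in] begin -16
  -16
[in] scale 40
  -640
[in] begin 24
  24


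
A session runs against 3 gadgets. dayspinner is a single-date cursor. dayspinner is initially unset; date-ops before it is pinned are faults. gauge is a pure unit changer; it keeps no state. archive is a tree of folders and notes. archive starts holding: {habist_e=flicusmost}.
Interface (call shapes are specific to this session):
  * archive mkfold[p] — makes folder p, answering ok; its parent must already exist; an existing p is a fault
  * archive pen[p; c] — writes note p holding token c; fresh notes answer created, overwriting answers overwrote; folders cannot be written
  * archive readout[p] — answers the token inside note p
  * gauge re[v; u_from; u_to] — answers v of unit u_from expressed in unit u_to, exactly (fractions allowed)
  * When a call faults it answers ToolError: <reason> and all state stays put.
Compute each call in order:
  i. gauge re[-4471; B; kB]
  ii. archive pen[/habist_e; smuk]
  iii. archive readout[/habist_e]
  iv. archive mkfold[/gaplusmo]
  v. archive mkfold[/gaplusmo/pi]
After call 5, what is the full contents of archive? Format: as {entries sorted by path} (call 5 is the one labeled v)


Answer: {gaplusmo/, gaplusmo/pi/, habist_e=smuk}

Derivation:
-> gauge re(-4471, B, kB)
<- -4471/1000
-> archive pen(/habist_e, smuk)
<- overwrote
-> archive readout(/habist_e)
<- smuk
-> archive mkfold(/gaplusmo)
<- ok
-> archive mkfold(/gaplusmo/pi)
<- ok


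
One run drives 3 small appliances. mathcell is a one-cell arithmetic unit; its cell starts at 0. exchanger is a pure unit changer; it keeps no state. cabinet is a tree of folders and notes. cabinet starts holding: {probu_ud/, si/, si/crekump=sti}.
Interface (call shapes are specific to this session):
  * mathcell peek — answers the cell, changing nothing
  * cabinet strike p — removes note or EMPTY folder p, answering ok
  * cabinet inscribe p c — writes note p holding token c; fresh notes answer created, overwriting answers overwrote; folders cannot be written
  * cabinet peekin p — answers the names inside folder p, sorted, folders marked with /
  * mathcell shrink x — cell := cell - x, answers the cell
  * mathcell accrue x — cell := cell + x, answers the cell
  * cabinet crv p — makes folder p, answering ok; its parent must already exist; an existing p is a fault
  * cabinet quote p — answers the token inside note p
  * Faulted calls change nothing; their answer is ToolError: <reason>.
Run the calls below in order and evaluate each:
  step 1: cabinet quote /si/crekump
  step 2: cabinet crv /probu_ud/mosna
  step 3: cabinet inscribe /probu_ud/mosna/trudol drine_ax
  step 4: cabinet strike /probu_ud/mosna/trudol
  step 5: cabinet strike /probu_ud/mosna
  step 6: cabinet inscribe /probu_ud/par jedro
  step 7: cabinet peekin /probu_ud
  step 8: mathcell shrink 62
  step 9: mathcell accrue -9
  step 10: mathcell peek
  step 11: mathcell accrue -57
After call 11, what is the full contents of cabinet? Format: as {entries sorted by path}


Step: cabinet quote[p: /si/crekump]
Result: sti
Step: cabinet crv[p: /probu_ud/mosna]
Result: ok
Step: cabinet inscribe[p: /probu_ud/mosna/trudol; c: drine_ax]
Result: created
Step: cabinet strike[p: /probu_ud/mosna/trudol]
Result: ok
Step: cabinet strike[p: /probu_ud/mosna]
Result: ok
Step: cabinet inscribe[p: /probu_ud/par; c: jedro]
Result: created
Step: cabinet peekin[p: /probu_ud]
Result: [par]
Step: mathcell shrink[x: 62]
Result: -62
Step: mathcell accrue[x: -9]
Result: -71
Step: mathcell peek[]
Result: -71
Step: mathcell accrue[x: -57]
Result: -128

Answer: {probu_ud/, probu_ud/par=jedro, si/, si/crekump=sti}


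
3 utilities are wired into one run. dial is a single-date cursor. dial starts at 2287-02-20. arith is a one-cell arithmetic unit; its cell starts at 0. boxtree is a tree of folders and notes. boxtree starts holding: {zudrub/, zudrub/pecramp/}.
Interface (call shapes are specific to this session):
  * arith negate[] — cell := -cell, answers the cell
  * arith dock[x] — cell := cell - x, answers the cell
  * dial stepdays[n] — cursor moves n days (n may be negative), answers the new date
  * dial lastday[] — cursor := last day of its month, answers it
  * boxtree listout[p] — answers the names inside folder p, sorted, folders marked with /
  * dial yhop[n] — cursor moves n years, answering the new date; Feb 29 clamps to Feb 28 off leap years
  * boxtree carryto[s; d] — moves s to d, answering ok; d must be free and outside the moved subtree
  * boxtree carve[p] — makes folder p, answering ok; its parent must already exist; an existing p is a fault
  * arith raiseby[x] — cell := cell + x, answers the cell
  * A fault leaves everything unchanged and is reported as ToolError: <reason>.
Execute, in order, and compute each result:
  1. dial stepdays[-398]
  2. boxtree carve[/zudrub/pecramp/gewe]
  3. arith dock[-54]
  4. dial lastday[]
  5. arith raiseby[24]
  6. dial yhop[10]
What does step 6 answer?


I use dial stepdays passing -398: 2286-01-18.
Then boxtree carve passing /zudrub/pecramp/gewe, → ok.
I try arith dock passing -54, and see 54.
Then dial lastday(), — result: 2286-01-31.
Now I run arith raiseby passing 24, giving 78.
I run dial yhop passing 10, and get 2296-01-31.

Answer: 2296-01-31


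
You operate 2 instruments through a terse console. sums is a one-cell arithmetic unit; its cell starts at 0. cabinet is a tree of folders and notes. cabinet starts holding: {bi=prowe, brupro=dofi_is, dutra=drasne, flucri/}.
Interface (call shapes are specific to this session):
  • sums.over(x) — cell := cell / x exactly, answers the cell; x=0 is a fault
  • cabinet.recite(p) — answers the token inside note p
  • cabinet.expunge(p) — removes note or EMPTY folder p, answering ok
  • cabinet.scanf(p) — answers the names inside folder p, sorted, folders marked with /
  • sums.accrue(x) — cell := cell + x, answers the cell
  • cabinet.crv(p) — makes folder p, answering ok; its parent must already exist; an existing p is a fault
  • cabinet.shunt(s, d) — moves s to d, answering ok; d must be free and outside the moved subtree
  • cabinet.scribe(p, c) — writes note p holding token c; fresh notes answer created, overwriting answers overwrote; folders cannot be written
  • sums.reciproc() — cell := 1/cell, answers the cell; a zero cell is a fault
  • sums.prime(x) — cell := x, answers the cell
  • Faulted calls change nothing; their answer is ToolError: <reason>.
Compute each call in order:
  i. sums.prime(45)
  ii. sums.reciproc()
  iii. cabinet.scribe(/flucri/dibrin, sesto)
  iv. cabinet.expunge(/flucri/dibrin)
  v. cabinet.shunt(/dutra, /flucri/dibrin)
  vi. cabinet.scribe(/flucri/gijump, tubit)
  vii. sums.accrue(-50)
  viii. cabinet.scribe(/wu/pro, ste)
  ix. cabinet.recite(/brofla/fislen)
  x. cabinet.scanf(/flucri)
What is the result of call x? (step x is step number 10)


Answer: [dibrin, gijump]

Derivation:
;; prime(x→45) ~> 45
;; reciproc() ~> 1/45
;; scribe(p→/flucri/dibrin, c→sesto) ~> created
;; expunge(p→/flucri/dibrin) ~> ok
;; shunt(s→/dutra, d→/flucri/dibrin) ~> ok
;; scribe(p→/flucri/gijump, c→tubit) ~> created
;; accrue(x→-50) ~> -2249/45
;; scribe(p→/wu/pro, c→ste) ~> ToolError: no parent
;; recite(p→/brofla/fislen) ~> ToolError: not found
;; scanf(p→/flucri) ~> [dibrin, gijump]


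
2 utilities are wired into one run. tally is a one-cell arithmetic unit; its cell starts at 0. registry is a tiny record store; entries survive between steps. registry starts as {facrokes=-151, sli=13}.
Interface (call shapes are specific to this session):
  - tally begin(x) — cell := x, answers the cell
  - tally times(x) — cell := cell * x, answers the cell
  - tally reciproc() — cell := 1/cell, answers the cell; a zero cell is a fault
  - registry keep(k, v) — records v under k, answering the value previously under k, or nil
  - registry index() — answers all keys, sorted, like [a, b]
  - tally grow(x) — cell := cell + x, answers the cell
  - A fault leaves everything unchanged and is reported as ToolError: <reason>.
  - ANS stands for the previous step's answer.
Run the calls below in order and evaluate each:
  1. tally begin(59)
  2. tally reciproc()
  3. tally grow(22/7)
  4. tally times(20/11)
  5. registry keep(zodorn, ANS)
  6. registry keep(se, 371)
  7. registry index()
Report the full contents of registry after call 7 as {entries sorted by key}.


Now I run tally begin(x→59), which returns 59.
Invoking tally reciproc, giving 1/59.
I invoke tally grow(x→22/7), and see 1305/413.
I use tally times(x→20/11), and get 26100/4543.
Using registry keep(k→zodorn, v→ANS), giving nil.
I try registry keep(k→se, v→371), and observe nil.
I try registry index, and get [facrokes, se, sli, zodorn].

Answer: {facrokes=-151, se=371, sli=13, zodorn=26100/4543}


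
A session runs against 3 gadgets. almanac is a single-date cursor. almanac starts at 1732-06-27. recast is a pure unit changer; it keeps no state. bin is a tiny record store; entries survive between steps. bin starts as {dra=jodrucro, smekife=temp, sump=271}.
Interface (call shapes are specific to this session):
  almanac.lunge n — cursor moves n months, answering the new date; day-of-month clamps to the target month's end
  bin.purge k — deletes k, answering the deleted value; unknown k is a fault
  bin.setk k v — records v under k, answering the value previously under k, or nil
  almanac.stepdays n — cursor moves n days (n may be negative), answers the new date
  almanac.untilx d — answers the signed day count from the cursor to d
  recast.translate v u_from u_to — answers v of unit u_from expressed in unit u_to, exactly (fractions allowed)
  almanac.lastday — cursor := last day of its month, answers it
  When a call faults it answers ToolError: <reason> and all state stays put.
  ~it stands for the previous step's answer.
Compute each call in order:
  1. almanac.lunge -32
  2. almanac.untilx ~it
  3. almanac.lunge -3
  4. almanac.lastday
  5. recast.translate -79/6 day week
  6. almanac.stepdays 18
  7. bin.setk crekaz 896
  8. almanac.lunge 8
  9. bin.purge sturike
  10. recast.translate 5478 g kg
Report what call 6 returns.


Answer: 1729-08-18

Derivation:
>>> almanac.lunge n=-32
  1729-10-27
>>> almanac.untilx d=~it
  0
>>> almanac.lunge n=-3
  1729-07-27
>>> almanac.lastday
  1729-07-31
>>> recast.translate v=-79/6 u_from=day u_to=week
  -79/42
>>> almanac.stepdays n=18
  1729-08-18
>>> bin.setk k=crekaz v=896
  nil
>>> almanac.lunge n=8
  1730-04-18
>>> bin.purge k=sturike
  ToolError: no such key sturike
>>> recast.translate v=5478 u_from=g u_to=kg
  2739/500


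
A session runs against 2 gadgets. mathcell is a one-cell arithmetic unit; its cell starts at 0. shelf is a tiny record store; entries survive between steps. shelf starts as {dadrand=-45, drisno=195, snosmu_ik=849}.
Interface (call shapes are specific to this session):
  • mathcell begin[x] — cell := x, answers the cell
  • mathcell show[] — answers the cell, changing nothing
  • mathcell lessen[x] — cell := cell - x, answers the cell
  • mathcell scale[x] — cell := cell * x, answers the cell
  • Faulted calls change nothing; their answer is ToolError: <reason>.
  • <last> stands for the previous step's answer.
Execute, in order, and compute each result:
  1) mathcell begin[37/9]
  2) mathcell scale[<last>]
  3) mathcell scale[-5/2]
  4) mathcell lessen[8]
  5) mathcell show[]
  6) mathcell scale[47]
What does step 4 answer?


[in] mathcell begin x→37/9
= 37/9
[in] mathcell scale x→<last>
= 1369/81
[in] mathcell scale x→-5/2
= -6845/162
[in] mathcell lessen x→8
= -8141/162
[in] mathcell show
= -8141/162
[in] mathcell scale x→47
= -382627/162

Answer: -8141/162


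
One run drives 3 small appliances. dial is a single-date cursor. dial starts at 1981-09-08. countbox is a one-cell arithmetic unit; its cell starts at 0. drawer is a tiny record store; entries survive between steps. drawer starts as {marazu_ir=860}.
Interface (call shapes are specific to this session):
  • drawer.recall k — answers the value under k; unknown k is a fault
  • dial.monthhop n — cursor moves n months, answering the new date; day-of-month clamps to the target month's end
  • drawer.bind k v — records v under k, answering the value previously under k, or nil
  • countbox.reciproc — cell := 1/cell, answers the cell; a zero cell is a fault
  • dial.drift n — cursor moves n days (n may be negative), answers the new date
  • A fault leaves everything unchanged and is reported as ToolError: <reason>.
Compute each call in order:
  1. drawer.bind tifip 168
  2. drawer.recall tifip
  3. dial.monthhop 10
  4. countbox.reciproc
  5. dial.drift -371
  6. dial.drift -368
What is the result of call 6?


Answer: 1980-06-29

Derivation:
CALL bind[k=tifip; v=168]
RET  nil
CALL recall[k=tifip]
RET  168
CALL monthhop[n=10]
RET  1982-07-08
CALL reciproc[]
RET  ToolError: reciprocal of zero
CALL drift[n=-371]
RET  1981-07-02
CALL drift[n=-368]
RET  1980-06-29


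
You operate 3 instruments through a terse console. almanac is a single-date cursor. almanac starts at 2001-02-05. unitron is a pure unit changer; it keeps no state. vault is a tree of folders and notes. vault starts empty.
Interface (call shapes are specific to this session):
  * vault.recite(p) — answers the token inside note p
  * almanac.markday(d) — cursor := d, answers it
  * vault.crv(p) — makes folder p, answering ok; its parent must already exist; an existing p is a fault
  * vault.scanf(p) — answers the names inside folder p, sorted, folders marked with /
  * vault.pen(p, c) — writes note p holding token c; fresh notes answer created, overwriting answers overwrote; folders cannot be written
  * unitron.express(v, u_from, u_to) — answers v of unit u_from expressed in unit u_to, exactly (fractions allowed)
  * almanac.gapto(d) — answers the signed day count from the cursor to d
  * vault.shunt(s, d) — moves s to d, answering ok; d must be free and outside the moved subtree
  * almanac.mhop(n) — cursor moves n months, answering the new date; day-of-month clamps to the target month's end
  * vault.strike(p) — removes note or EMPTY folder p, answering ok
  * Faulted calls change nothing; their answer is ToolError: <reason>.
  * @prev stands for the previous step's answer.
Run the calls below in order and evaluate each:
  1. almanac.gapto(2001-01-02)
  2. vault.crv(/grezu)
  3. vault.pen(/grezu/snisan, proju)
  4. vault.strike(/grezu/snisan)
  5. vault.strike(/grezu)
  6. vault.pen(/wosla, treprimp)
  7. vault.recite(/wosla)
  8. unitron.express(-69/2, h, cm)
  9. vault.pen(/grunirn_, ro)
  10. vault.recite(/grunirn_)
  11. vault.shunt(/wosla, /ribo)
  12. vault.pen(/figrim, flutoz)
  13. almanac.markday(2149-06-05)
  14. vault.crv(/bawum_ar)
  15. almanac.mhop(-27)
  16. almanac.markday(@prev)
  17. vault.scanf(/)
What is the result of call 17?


Answer: [bawum_ar/, figrim, grunirn_, ribo]

Derivation:
CALL almanac.gapto[d=2001-01-02]
RET  -34
CALL vault.crv[p=/grezu]
RET  ok
CALL vault.pen[p=/grezu/snisan; c=proju]
RET  created
CALL vault.strike[p=/grezu/snisan]
RET  ok
CALL vault.strike[p=/grezu]
RET  ok
CALL vault.pen[p=/wosla; c=treprimp]
RET  created
CALL vault.recite[p=/wosla]
RET  treprimp
CALL unitron.express[v=-69/2; u_from=h; u_to=cm]
RET  ToolError: incompatible units
CALL vault.pen[p=/grunirn_; c=ro]
RET  created
CALL vault.recite[p=/grunirn_]
RET  ro
CALL vault.shunt[s=/wosla; d=/ribo]
RET  ok
CALL vault.pen[p=/figrim; c=flutoz]
RET  created
CALL almanac.markday[d=2149-06-05]
RET  2149-06-05
CALL vault.crv[p=/bawum_ar]
RET  ok
CALL almanac.mhop[n=-27]
RET  2147-03-05
CALL almanac.markday[d=@prev]
RET  2147-03-05
CALL vault.scanf[p=/]
RET  [bawum_ar/, figrim, grunirn_, ribo]


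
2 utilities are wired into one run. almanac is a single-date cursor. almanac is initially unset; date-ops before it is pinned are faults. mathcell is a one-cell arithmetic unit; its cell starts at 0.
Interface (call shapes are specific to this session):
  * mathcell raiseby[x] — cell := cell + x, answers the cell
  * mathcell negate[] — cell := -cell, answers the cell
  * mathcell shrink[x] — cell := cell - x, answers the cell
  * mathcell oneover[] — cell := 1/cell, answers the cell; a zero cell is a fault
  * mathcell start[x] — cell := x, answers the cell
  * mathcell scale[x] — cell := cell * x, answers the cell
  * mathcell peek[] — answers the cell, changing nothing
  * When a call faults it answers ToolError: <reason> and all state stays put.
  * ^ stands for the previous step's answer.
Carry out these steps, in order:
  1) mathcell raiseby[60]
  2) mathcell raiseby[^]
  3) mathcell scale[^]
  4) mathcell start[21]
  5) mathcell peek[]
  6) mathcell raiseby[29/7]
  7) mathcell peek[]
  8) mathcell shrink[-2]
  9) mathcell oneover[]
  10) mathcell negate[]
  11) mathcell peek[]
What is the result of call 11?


Answer: -7/190

Derivation:
-> mathcell raiseby(x=60)
<- 60
-> mathcell raiseby(x=^)
<- 120
-> mathcell scale(x=^)
<- 14400
-> mathcell start(x=21)
<- 21
-> mathcell peek()
<- 21
-> mathcell raiseby(x=29/7)
<- 176/7
-> mathcell peek()
<- 176/7
-> mathcell shrink(x=-2)
<- 190/7
-> mathcell oneover()
<- 7/190
-> mathcell negate()
<- -7/190
-> mathcell peek()
<- -7/190


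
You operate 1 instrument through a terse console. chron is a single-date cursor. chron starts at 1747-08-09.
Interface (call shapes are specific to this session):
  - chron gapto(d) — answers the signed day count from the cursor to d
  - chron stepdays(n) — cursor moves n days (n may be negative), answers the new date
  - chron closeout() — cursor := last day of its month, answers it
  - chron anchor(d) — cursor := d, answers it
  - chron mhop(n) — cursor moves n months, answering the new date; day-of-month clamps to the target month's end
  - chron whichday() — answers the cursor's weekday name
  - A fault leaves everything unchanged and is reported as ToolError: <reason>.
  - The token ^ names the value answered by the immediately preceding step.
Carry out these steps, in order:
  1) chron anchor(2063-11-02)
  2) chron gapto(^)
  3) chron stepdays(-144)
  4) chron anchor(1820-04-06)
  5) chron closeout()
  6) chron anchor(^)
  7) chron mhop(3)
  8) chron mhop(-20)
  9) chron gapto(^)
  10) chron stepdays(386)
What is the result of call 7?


==> chron anchor(d: 2063-11-02)
<== 2063-11-02
==> chron gapto(d: ^)
<== 0
==> chron stepdays(n: -144)
<== 2063-06-11
==> chron anchor(d: 1820-04-06)
<== 1820-04-06
==> chron closeout()
<== 1820-04-30
==> chron anchor(d: ^)
<== 1820-04-30
==> chron mhop(n: 3)
<== 1820-07-30
==> chron mhop(n: -20)
<== 1818-11-30
==> chron gapto(d: ^)
<== 0
==> chron stepdays(n: 386)
<== 1819-12-21

Answer: 1820-07-30


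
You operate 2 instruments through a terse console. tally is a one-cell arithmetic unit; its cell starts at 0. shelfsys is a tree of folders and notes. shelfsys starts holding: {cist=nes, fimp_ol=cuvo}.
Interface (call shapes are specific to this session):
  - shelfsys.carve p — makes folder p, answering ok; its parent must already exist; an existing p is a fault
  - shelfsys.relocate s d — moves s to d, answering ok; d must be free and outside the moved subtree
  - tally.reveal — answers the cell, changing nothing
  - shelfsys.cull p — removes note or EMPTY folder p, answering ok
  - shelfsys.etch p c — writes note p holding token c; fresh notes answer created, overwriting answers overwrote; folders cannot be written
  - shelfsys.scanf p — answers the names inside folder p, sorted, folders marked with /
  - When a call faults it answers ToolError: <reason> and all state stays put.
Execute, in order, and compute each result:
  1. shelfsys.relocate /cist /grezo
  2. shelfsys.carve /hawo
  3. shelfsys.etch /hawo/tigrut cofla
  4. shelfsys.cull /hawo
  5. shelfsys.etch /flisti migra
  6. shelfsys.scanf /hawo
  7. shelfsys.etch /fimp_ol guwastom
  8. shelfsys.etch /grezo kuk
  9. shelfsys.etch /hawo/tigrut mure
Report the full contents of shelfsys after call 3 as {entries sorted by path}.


Answer: {fimp_ol=cuvo, grezo=nes, hawo/, hawo/tigrut=cofla}

Derivation:
$ shelfsys.relocate /cist /grezo
[out] ok
$ shelfsys.carve /hawo
[out] ok
$ shelfsys.etch /hawo/tigrut cofla
[out] created
$ shelfsys.cull /hawo
[out] ToolError: not empty
$ shelfsys.etch /flisti migra
[out] created
$ shelfsys.scanf /hawo
[out] [tigrut]
$ shelfsys.etch /fimp_ol guwastom
[out] overwrote
$ shelfsys.etch /grezo kuk
[out] overwrote
$ shelfsys.etch /hawo/tigrut mure
[out] overwrote


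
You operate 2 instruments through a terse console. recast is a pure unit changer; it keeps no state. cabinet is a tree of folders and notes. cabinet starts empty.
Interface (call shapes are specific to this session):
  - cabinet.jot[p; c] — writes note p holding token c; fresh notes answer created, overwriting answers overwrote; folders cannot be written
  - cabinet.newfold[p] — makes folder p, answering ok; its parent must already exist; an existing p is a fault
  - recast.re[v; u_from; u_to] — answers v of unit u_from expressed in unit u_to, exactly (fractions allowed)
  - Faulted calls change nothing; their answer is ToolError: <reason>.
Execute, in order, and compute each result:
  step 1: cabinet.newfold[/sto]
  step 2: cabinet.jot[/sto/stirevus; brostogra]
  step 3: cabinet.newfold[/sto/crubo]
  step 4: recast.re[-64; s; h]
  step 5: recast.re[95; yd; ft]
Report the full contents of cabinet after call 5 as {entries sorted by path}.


Answer: {sto/, sto/crubo/, sto/stirevus=brostogra}

Derivation:
# 1. cabinet.newfold(/sto) => ok
# 2. cabinet.jot(/sto/stirevus, brostogra) => created
# 3. cabinet.newfold(/sto/crubo) => ok
# 4. recast.re(-64, s, h) => -4/225
# 5. recast.re(95, yd, ft) => 285


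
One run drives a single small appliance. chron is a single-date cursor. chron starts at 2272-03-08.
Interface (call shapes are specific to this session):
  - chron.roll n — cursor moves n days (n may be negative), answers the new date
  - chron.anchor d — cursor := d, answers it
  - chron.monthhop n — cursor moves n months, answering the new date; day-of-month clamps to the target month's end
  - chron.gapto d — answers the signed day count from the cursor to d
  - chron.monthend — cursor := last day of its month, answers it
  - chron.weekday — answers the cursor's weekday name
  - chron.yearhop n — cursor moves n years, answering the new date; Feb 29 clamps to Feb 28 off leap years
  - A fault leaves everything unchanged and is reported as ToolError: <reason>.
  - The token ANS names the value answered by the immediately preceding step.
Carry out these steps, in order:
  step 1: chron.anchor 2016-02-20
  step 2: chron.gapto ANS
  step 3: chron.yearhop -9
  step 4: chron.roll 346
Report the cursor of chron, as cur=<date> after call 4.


Answer: cur=2008-02-01

Derivation:
>> anchor(d→2016-02-20)
<< 2016-02-20
>> gapto(d→ANS)
<< 0
>> yearhop(n→-9)
<< 2007-02-20
>> roll(n→346)
<< 2008-02-01


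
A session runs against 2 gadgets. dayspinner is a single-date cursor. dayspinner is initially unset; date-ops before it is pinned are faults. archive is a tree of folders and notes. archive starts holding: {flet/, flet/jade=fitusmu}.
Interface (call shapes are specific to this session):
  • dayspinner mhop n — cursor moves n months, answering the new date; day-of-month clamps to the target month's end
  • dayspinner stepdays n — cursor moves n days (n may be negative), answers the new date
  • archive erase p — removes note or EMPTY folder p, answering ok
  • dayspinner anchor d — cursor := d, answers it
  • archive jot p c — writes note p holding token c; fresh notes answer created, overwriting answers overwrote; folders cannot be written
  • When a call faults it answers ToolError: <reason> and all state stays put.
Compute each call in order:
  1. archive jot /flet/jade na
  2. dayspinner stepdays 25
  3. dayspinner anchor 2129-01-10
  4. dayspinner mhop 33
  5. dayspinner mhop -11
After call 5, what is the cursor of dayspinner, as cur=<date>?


Answer: cur=2130-11-10

Derivation:
Then archive jot passing p=/flet/jade, c=na, which returns overwrote.
I invoke dayspinner stepdays passing n=25, — result: ToolError: no date set.
Invoking dayspinner anchor passing d=2129-01-10, giving 2129-01-10.
I try dayspinner mhop passing n=33, and observe 2131-10-10.
Calling dayspinner mhop passing n=-11, which returns 2130-11-10.


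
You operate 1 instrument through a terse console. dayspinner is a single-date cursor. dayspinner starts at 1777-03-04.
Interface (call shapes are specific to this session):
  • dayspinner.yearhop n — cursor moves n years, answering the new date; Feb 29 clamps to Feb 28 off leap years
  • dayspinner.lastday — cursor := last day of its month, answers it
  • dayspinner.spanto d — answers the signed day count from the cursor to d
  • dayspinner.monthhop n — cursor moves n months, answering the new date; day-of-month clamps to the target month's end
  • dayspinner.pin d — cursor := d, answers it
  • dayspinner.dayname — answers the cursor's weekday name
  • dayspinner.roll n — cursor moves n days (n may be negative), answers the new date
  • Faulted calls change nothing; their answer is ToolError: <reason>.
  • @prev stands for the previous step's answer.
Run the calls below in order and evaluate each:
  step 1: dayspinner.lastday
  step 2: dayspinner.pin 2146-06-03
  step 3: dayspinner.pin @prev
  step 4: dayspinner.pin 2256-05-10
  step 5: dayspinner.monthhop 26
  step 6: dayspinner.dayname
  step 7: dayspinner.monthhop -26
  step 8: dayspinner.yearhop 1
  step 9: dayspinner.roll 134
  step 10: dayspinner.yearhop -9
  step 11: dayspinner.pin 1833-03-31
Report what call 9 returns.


-- 1. dayspinner.lastday() : 1777-03-31
-- 2. dayspinner.pin(d→2146-06-03) : 2146-06-03
-- 3. dayspinner.pin(d→@prev) : 2146-06-03
-- 4. dayspinner.pin(d→2256-05-10) : 2256-05-10
-- 5. dayspinner.monthhop(n→26) : 2258-07-10
-- 6. dayspinner.dayname() : Saturday
-- 7. dayspinner.monthhop(n→-26) : 2256-05-10
-- 8. dayspinner.yearhop(n→1) : 2257-05-10
-- 9. dayspinner.roll(n→134) : 2257-09-21
-- 10. dayspinner.yearhop(n→-9) : 2248-09-21
-- 11. dayspinner.pin(d→1833-03-31) : 1833-03-31

Answer: 2257-09-21


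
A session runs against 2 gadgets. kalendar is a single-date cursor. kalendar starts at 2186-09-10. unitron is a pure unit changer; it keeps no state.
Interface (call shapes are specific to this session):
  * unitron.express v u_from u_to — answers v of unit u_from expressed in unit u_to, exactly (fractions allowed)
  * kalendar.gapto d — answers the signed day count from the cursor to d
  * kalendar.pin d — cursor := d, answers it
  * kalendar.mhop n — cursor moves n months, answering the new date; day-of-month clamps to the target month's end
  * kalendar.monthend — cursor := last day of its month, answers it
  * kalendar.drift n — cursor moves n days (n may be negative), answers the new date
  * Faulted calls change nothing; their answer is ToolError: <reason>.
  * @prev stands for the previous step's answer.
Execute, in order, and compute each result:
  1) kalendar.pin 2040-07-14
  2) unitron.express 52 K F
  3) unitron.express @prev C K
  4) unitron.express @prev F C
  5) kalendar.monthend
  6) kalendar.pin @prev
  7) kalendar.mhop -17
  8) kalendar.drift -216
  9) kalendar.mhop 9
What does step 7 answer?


Answer: 2039-02-28

Derivation:
CALL pin[d→2040-07-14]
RET  2040-07-14
CALL express[v→52; u_from→K; u_to→F]
RET  -36607/100
CALL express[v→@prev; u_from→C; u_to→K]
RET  -2323/25
CALL express[v→@prev; u_from→F; u_to→C]
RET  -347/5
CALL monthend[]
RET  2040-07-31
CALL pin[d→@prev]
RET  2040-07-31
CALL mhop[n→-17]
RET  2039-02-28
CALL drift[n→-216]
RET  2038-07-27
CALL mhop[n→9]
RET  2039-04-27
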